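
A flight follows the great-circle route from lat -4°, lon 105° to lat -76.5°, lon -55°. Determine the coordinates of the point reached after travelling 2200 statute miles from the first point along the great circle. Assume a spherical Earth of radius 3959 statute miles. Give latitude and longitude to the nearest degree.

≈ lat -36°, lon 102°

Write both endpoints as unit vectors p₁, p₂ with components (cos φ cos λ, cos φ sin λ, sin φ).
The central angle between the endpoints is δ = arccos(p₁·p₂) ≈ 1.722 rad (98.7°). The total great-circle distance is δ·R ≈ 1.722 × 3959 ≈ 6819 mi, so the target fraction is f = 2200/6819 ≈ 0.323.
Interpolate at f ≈ 0.323 with slerp weights a = sin((1−f)δ)/sin δ ≈ 0.930, b = sin(fδ)/sin δ ≈ 0.534.
p = a·p₁ + b·p₂ ≈ (-0.169, 0.794, -0.584); φ = arcsin(p_z) ≈ -35.72°, λ = atan2(p_y, p_x) ≈ 101.99°.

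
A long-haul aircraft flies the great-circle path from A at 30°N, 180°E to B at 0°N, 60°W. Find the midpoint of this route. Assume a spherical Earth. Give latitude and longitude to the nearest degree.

Convert each endpoint to a unit vector on the sphere (x = cos φ cos λ, y = cos φ sin λ, z = sin φ).
The central angle between the endpoints is δ = arccos(p₁·p₂) ≈ 2.019 rad (115.7°).
Interpolate at f = 1/2 with slerp weights a = sin((1−f)δ)/sin δ ≈ 0.939, b = sin(fδ)/sin δ ≈ 0.939.
p = a·p₁ + b·p₂ ≈ (-0.344, -0.813, 0.470); φ = arcsin(p_z) ≈ 28.00°, λ = atan2(p_y, p_x) ≈ -112.91°.

≈ 28°N, 113°W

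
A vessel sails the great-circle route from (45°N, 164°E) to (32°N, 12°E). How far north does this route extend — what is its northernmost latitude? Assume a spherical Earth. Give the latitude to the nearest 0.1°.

≈ 73.4°N

The great circle lies in the plane with unit normal n̂ = (p₁ × p₂)/|p₁ × p₂|.
Here n̂_z ≈ -0.285; the vertex latitude is φ_max = arccos|n̂_z| ≈ 73.4°.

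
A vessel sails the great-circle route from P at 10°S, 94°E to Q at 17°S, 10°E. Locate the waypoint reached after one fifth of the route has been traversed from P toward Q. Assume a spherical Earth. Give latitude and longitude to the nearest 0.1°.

≈ 14.0°S, 77.9°E

From cos δ = sin φ₁ sin φ₂ + cos φ₁ cos φ₂ cos Δλ, the central angle is δ ≈ 1.421 rad (81.4°).
Interpolate at f = 1/5 with slerp weights a = sin((1−f)δ)/sin δ ≈ 0.918, b = sin(fδ)/sin δ ≈ 0.284.
p = a·p₁ + b·p₂ ≈ (0.204, 0.949, -0.242); φ = arcsin(p_z) ≈ -14.02°, λ = atan2(p_y, p_x) ≈ 77.86°.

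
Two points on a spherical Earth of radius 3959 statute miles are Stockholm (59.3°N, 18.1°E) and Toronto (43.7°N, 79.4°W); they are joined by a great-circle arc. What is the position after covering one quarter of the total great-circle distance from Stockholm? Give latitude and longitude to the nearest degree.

Convert each endpoint to a unit vector on the sphere (x = cos φ cos λ, y = cos φ sin λ, z = sin φ).
The central angle between the endpoints is δ = arccos(p₁·p₂) ≈ 0.993 rad (56.9°).
Interpolate at f = 1/4 with slerp weights a = sin((1−f)δ)/sin δ ≈ 0.809, b = sin(fδ)/sin δ ≈ 0.293.
p = a·p₁ + b·p₂ ≈ (0.432, -0.080, 0.898); φ = arcsin(p_z) ≈ 63.96°, λ = atan2(p_y, p_x) ≈ -10.51°.

≈ 64°N, 11°W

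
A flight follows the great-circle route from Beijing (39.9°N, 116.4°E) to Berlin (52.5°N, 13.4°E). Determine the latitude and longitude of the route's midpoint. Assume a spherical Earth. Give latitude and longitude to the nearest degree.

Convert each endpoint to a unit vector on the sphere (x = cos φ cos λ, y = cos φ sin λ, z = sin φ).
The central angle between the endpoints is δ = arccos(p₁·p₂) ≈ 1.155 rad (66.2°).
Interpolate at f = 1/2 with slerp weights a = sin((1−f)δ)/sin δ ≈ 0.597, b = sin(fδ)/sin δ ≈ 0.597.
p = a·p₁ + b·p₂ ≈ (0.150, 0.494, 0.856); φ = arcsin(p_z) ≈ 58.90°, λ = atan2(p_y, p_x) ≈ 73.14°.

≈ 59°N, 73°E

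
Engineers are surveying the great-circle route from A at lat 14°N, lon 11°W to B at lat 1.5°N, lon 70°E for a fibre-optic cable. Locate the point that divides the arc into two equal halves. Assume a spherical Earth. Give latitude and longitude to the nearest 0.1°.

The haversine formula gives a central angle δ ≈ 1.412 rad (80.9°) between the endpoints.
Interpolate at f = 1/2 with slerp weights a = sin((1−f)δ)/sin δ ≈ 0.657, b = sin(fδ)/sin δ ≈ 0.657.
p = a·p₁ + b·p₂ ≈ (0.851, 0.496, 0.176); φ = arcsin(p_z) ≈ 10.15°, λ = atan2(p_y, p_x) ≈ 30.23°.

≈ lat 10.1°N, lon 30.2°E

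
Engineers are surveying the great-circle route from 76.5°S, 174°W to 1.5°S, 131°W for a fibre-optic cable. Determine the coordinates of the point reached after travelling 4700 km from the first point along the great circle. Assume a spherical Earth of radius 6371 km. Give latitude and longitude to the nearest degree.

≈ 37°S, 138°W

Convert each endpoint to a unit vector on the sphere (x = cos φ cos λ, y = cos φ sin λ, z = sin φ).
The central angle between the endpoints is δ = arccos(p₁·p₂) ≈ 1.373 rad (78.7°). The total great-circle distance is δ·R ≈ 1.373 × 6371 ≈ 8750 km, so the target fraction is f = 4700/8750 ≈ 0.537.
Interpolate at f ≈ 0.537 with slerp weights a = sin((1−f)δ)/sin δ ≈ 0.605, b = sin(fδ)/sin δ ≈ 0.686.
p = a·p₁ + b·p₂ ≈ (-0.590, -0.532, -0.607); φ = arcsin(p_z) ≈ -37.35°, λ = atan2(p_y, p_x) ≈ -137.97°.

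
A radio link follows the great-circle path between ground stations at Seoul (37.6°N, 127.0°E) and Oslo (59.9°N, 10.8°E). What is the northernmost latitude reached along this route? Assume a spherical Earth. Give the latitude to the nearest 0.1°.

The great circle lies in the plane with unit normal n̂ = (p₁ × p₂)/|p₁ × p₂|.
Here n̂_z ≈ -0.381; the vertex latitude is φ_max = arccos|n̂_z| ≈ 67.6°.
Check via Clairaut: cos φ_max = |cos φ₁| · sin C = cos(37.6°)·sin(28.7°) ≈ 0.381, again giving ≈ 67.6°.

≈ 67.6°N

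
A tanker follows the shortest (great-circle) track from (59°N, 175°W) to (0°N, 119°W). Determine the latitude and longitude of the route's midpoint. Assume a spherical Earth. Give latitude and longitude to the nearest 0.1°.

From cos δ = sin φ₁ sin φ₂ + cos φ₁ cos φ₂ cos Δλ, the central angle is δ ≈ 1.279 rad (73.3°).
Interpolate at f = 1/2 with slerp weights a = sin((1−f)δ)/sin δ ≈ 0.623, b = sin(fδ)/sin δ ≈ 0.623.
p = a·p₁ + b·p₂ ≈ (-0.622, -0.573, 0.534); φ = arcsin(p_z) ≈ 32.28°, λ = atan2(p_y, p_x) ≈ -137.34°.

≈ (32.3°N, 137.3°W)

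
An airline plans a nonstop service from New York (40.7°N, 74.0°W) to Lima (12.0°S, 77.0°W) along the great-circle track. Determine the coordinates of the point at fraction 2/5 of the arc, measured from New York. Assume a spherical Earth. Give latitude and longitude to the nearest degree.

Convert each endpoint to a unit vector on the sphere (x = cos φ cos λ, y = cos φ sin λ, z = sin φ).
The central angle between the endpoints is δ = arccos(p₁·p₂) ≈ 0.921 rad (52.8°).
Interpolate at f = 2/5 with slerp weights a = sin((1−f)δ)/sin δ ≈ 0.659, b = sin(fδ)/sin δ ≈ 0.452.
p = a·p₁ + b·p₂ ≈ (0.237, -0.912, 0.336); φ = arcsin(p_z) ≈ 19.63°, λ = atan2(p_y, p_x) ≈ -75.41°.

≈ 20°N, 75°W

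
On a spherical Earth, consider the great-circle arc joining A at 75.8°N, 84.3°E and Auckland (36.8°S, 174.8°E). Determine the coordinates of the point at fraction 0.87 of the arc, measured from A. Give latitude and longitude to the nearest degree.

Convert each endpoint to a unit vector on the sphere (x = cos φ cos λ, y = cos φ sin λ, z = sin φ).
The central angle between the endpoints is δ = arccos(p₁·p₂) ≈ 2.193 rad (125.6°).
Interpolate at f = 0.87 with slerp weights a = sin((1−f)δ)/sin δ ≈ 0.346, b = sin(fδ)/sin δ ≈ 1.161.
p = a·p₁ + b·p₂ ≈ (-0.917, 0.169, -0.360); φ = arcsin(p_z) ≈ -21.11°, λ = atan2(p_y, p_x) ≈ 169.58°.

≈ 21°S, 170°E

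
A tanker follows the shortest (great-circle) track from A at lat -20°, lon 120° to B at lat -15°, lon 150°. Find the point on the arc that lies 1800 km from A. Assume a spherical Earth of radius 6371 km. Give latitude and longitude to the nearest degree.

Write both endpoints as unit vectors p₁, p₂ with components (cos φ cos λ, cos φ sin λ, sin φ).
The central angle between the endpoints is δ = arccos(p₁·p₂) ≈ 0.506 rad (29.0°). The total great-circle distance is δ·R ≈ 0.506 × 6371 ≈ 3225 km, so the target fraction is f = 1800/3225 ≈ 0.558.
Interpolate at f ≈ 0.558 with slerp weights a = sin((1−f)δ)/sin δ ≈ 0.457, b = sin(fδ)/sin δ ≈ 0.575.
p = a·p₁ + b·p₂ ≈ (-0.696, 0.650, -0.305); φ = arcsin(p_z) ≈ -17.78°, λ = atan2(p_y, p_x) ≈ 136.95°.

≈ lat -18°, lon 137°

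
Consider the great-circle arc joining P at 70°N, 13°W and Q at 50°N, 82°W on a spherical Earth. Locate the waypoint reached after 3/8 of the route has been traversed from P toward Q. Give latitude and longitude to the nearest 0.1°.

≈ 66.7°N, 50.2°W

The haversine formula gives a central angle δ ≈ 0.646 rad (37.0°) between the endpoints.
Interpolate at f = 3/8 with slerp weights a = sin((1−f)δ)/sin δ ≈ 0.653, b = sin(fδ)/sin δ ≈ 0.398.
p = a·p₁ + b·p₂ ≈ (0.253, -0.304, 0.918); φ = arcsin(p_z) ≈ 66.70°, λ = atan2(p_y, p_x) ≈ -50.20°.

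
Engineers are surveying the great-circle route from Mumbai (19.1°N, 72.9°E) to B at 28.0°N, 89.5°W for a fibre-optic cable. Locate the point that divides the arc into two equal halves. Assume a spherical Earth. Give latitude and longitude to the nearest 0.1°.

≈ 70.2°N, 4.1°E

The haversine formula gives a central angle δ ≈ 2.267 rad (129.9°) between the endpoints.
Interpolate at f = 1/2 with slerp weights a = sin((1−f)δ)/sin δ ≈ 1.181, b = sin(fδ)/sin δ ≈ 1.181.
p = a·p₁ + b·p₂ ≈ (0.337, 0.024, 0.941); φ = arcsin(p_z) ≈ 70.24°, λ = atan2(p_y, p_x) ≈ 4.06°.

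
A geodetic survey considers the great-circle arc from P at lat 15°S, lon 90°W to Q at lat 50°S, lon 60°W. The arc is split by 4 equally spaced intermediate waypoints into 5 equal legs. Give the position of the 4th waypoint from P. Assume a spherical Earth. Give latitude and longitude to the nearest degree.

Write both endpoints as unit vectors p₁, p₂ with components (cos φ cos λ, cos φ sin λ, sin φ).
The central angle between the endpoints is δ = arccos(p₁·p₂) ≈ 0.744 rad (42.6°).
Interpolate at f = 4/5 with slerp weights a = sin((1−f)δ)/sin δ ≈ 0.219, b = sin(fδ)/sin δ ≈ 0.828.
p = a·p₁ + b·p₂ ≈ (0.266, -0.672, -0.691); φ = arcsin(p_z) ≈ -43.70°, λ = atan2(p_y, p_x) ≈ -68.41°.

≈ lat 44°S, lon 68°W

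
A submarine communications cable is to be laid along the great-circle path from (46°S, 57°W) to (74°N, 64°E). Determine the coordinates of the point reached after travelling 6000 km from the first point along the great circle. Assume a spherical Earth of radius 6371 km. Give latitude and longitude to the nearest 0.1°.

≈ (5.5°N, 38.8°W)

Convert each endpoint to a unit vector on the sphere (x = cos φ cos λ, y = cos φ sin λ, z = sin φ).
The central angle between the endpoints is δ = arccos(p₁·p₂) ≈ 2.482 rad (142.2°). The total great-circle distance is δ·R ≈ 2.482 × 6371 ≈ 15811 km, so the target fraction is f = 6000/15811 ≈ 0.379.
Interpolate at f ≈ 0.379 with slerp weights a = sin((1−f)δ)/sin δ ≈ 1.631, b = sin(fδ)/sin δ ≈ 1.319.
p = a·p₁ + b·p₂ ≈ (0.776, -0.623, 0.095); φ = arcsin(p_z) ≈ 5.46°, λ = atan2(p_y, p_x) ≈ -38.76°.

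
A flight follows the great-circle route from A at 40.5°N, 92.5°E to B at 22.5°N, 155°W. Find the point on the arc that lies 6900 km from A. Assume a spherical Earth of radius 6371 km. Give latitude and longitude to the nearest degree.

Convert each endpoint to a unit vector on the sphere (x = cos φ cos λ, y = cos φ sin λ, z = sin φ).
The central angle between the endpoints is δ = arccos(p₁·p₂) ≈ 1.591 rad (91.2°). The total great-circle distance is δ·R ≈ 1.591 × 6371 ≈ 10137 km, so the target fraction is f = 6900/10137 ≈ 0.681.
Interpolate at f ≈ 0.681 with slerp weights a = sin((1−f)δ)/sin δ ≈ 0.487, b = sin(fδ)/sin δ ≈ 0.884.
p = a·p₁ + b·p₂ ≈ (-0.756, 0.025, 0.654); φ = arcsin(p_z) ≈ 40.85°, λ = atan2(p_y, p_x) ≈ 178.13°.

≈ 41°N, 178°E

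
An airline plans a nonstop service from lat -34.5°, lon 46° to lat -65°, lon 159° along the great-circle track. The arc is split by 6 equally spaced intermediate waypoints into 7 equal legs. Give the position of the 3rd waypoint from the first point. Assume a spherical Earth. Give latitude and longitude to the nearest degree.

Convert each endpoint to a unit vector on the sphere (x = cos φ cos λ, y = cos φ sin λ, z = sin φ).
The central angle between the endpoints is δ = arccos(p₁·p₂) ≈ 1.184 rad (67.8°).
Interpolate at f = 3/7 with slerp weights a = sin((1−f)δ)/sin δ ≈ 0.676, b = sin(fδ)/sin δ ≈ 0.525.
p = a·p₁ + b·p₂ ≈ (0.180, 0.480, -0.858); φ = arcsin(p_z) ≈ -59.14°, λ = atan2(p_y, p_x) ≈ 69.45°.

≈ lat -59°, lon 69°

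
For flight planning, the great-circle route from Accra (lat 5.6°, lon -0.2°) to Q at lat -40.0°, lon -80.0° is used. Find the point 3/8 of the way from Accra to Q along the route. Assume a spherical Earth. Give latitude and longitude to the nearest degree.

≈ lat -15°, lon -25°

Convert each endpoint to a unit vector on the sphere (x = cos φ cos λ, y = cos φ sin λ, z = sin φ).
The central angle between the endpoints is δ = arccos(p₁·p₂) ≈ 1.498 rad (85.9°).
Interpolate at f = 3/8 with slerp weights a = sin((1−f)δ)/sin δ ≈ 0.808, b = sin(fδ)/sin δ ≈ 0.534.
p = a·p₁ + b·p₂ ≈ (0.875, -0.406, -0.265); φ = arcsin(p_z) ≈ -15.34°, λ = atan2(p_y, p_x) ≈ -24.89°.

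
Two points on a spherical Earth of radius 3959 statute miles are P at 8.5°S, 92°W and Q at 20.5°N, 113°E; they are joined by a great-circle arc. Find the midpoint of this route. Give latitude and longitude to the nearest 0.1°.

≈ 25.7°N, 162.5°W

Write both endpoints as unit vectors p₁, p₂ with components (cos φ cos λ, cos φ sin λ, sin φ).
The central angle between the endpoints is δ = arccos(p₁·p₂) ≈ 2.671 rad (153.0°).
Interpolate at f = 1/2 with slerp weights a = sin((1−f)δ)/sin δ ≈ 2.145, b = sin(fδ)/sin δ ≈ 2.145.
p = a·p₁ + b·p₂ ≈ (-0.859, -0.271, 0.434); φ = arcsin(p_z) ≈ 25.73°, λ = atan2(p_y, p_x) ≈ -162.51°.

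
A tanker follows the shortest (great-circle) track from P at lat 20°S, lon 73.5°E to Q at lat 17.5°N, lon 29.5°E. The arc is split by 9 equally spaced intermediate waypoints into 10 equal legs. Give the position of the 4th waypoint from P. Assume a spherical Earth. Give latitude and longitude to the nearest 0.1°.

≈ lat 5.2°S, lon 55.6°E

The haversine formula gives a central angle δ ≈ 0.998 rad (57.2°) between the endpoints.
Interpolate at f = 4/10 with slerp weights a = sin((1−f)δ)/sin δ ≈ 0.671, b = sin(fδ)/sin δ ≈ 0.463.
p = a·p₁ + b·p₂ ≈ (0.563, 0.822, -0.090); φ = arcsin(p_z) ≈ -5.18°, λ = atan2(p_y, p_x) ≈ 55.58°.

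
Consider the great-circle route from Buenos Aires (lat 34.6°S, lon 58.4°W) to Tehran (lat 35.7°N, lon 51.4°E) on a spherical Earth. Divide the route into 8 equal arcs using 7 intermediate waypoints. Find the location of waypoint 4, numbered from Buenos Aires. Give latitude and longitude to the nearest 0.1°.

≈ lat 1.0°N, lon 4.1°W

Write both endpoints as unit vectors p₁, p₂ with components (cos φ cos λ, cos φ sin λ, sin φ).
The central angle between the endpoints is δ = arccos(p₁·p₂) ≈ 2.163 rad (123.9°).
Interpolate at f = 4/8 with slerp weights a = sin((1−f)δ)/sin δ ≈ 1.063, b = sin(fδ)/sin δ ≈ 1.063.
p = a·p₁ + b·p₂ ≈ (0.997, -0.071, 0.017); φ = arcsin(p_z) ≈ 0.96°, λ = atan2(p_y, p_x) ≈ -4.05°.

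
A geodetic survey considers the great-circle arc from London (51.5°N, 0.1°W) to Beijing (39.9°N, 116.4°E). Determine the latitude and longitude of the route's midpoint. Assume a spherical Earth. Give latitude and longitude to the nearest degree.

Write both endpoints as unit vectors p₁, p₂ with components (cos φ cos λ, cos φ sin λ, sin φ).
The central angle between the endpoints is δ = arccos(p₁·p₂) ≈ 1.278 rad (73.2°).
Interpolate at f = 1/2 with slerp weights a = sin((1−f)δ)/sin δ ≈ 0.623, b = sin(fδ)/sin δ ≈ 0.623.
p = a·p₁ + b·p₂ ≈ (0.175, 0.427, 0.887); φ = arcsin(p_z) ≈ 62.49°, λ = atan2(p_y, p_x) ≈ 67.70°.

≈ (62°N, 68°E)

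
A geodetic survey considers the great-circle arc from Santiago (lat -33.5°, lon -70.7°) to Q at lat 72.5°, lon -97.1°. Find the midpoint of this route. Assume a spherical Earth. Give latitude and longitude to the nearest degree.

Convert each endpoint to a unit vector on the sphere (x = cos φ cos λ, y = cos φ sin λ, z = sin φ).
The central angle between the endpoints is δ = arccos(p₁·p₂) ≈ 1.877 rad (107.6°).
Interpolate at f = 1/2 with slerp weights a = sin((1−f)δ)/sin δ ≈ 0.846, b = sin(fδ)/sin δ ≈ 0.846.
p = a·p₁ + b·p₂ ≈ (0.202, -0.919, 0.340); φ = arcsin(p_z) ≈ 19.88°, λ = atan2(p_y, p_x) ≈ -77.61°.

≈ lat 20°, lon -78°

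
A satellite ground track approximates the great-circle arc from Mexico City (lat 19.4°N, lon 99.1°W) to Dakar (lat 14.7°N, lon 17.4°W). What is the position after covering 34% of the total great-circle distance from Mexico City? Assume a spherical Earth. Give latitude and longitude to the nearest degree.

≈ lat 22°N, lon 71°W

The haversine formula gives a central angle δ ≈ 1.353 rad (77.5°) between the endpoints.
Interpolate at f = 0.34 with slerp weights a = sin((1−f)δ)/sin δ ≈ 0.798, b = sin(fδ)/sin δ ≈ 0.455.
p = a·p₁ + b·p₂ ≈ (0.301, -0.875, 0.380); φ = arcsin(p_z) ≈ 22.36°, λ = atan2(p_y, p_x) ≈ -71.03°.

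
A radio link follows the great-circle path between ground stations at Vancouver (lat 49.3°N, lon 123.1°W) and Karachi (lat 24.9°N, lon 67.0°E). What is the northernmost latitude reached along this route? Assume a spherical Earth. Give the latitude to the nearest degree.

≈ 84°N

The great circle lies in the plane with unit normal n̂ = (p₁ × p₂)/|p₁ × p₂|.
Here n̂_z ≈ -0.108; the vertex latitude is φ_max = arccos|n̂_z| ≈ 83.8°.
Check via Clairaut: cos φ_max = |cos φ₁| · sin C = cos(49.3°)·sin(9.5°) ≈ 0.108, again giving ≈ 83.8°.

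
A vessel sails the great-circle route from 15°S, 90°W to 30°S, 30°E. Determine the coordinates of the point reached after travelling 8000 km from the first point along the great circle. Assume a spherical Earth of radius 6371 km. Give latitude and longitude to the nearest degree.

Convert each endpoint to a unit vector on the sphere (x = cos φ cos λ, y = cos φ sin λ, z = sin φ).
The central angle between the endpoints is δ = arccos(p₁·p₂) ≈ 1.864 rad (106.8°). The total great-circle distance is δ·R ≈ 1.864 × 6371 ≈ 11874 km, so the target fraction is f = 8000/11874 ≈ 0.674.
Interpolate at f ≈ 0.674 with slerp weights a = sin((1−f)δ)/sin δ ≈ 0.597, b = sin(fδ)/sin δ ≈ 0.993.
p = a·p₁ + b·p₂ ≈ (0.745, -0.146, -0.651); φ = arcsin(p_z) ≈ -40.62°, λ = atan2(p_y, p_x) ≈ -11.12°.

≈ 41°S, 11°W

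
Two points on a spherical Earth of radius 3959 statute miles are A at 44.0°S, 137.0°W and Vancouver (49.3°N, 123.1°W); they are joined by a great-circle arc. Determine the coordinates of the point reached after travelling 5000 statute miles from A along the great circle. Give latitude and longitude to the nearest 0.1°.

From cos δ = sin φ₁ sin φ₂ + cos φ₁ cos φ₂ cos Δλ, the central angle is δ ≈ 1.642 rad (94.1°). The total great-circle distance is δ·R ≈ 1.642 × 3959 ≈ 6501 mi, so the target fraction is f = 5000/6501 ≈ 0.769.
Interpolate at f ≈ 0.769 with slerp weights a = sin((1−f)δ)/sin δ ≈ 0.371, b = sin(fδ)/sin δ ≈ 0.955.
p = a·p₁ + b·p₂ ≈ (-0.535, -0.704, 0.467); φ = arcsin(p_z) ≈ 27.81°, λ = atan2(p_y, p_x) ≈ -127.26°.

≈ 27.8°N, 127.3°W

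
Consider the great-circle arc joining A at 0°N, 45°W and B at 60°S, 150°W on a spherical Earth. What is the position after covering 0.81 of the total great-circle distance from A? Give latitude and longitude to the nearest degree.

≈ 59°S, 113°W

Convert each endpoint to a unit vector on the sphere (x = cos φ cos λ, y = cos φ sin λ, z = sin φ).
The central angle between the endpoints is δ = arccos(p₁·p₂) ≈ 1.701 rad (97.4°).
Interpolate at f = 0.81 with slerp weights a = sin((1−f)δ)/sin δ ≈ 0.320, b = sin(fδ)/sin δ ≈ 0.990.
p = a·p₁ + b·p₂ ≈ (-0.202, -0.474, -0.857); φ = arcsin(p_z) ≈ -58.99°, λ = atan2(p_y, p_x) ≈ -113.10°.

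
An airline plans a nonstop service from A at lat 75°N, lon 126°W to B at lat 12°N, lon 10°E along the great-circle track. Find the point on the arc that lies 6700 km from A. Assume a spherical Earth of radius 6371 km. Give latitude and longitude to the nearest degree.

≈ lat 40°N, lon 4°E

From cos δ = sin φ₁ sin φ₂ + cos φ₁ cos φ₂ cos Δλ, the central angle is δ ≈ 1.552 rad (88.9°). The total great-circle distance is δ·R ≈ 1.552 × 6371 ≈ 9888 km, so the target fraction is f = 6700/9888 ≈ 0.678.
Interpolate at f ≈ 0.678 with slerp weights a = sin((1−f)δ)/sin δ ≈ 0.480, b = sin(fδ)/sin δ ≈ 0.868.
p = a·p₁ + b·p₂ ≈ (0.764, 0.047, 0.644); φ = arcsin(p_z) ≈ 40.10°, λ = atan2(p_y, p_x) ≈ 3.52°.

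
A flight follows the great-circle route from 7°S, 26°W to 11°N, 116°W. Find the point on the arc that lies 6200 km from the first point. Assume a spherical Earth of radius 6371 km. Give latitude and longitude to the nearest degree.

≈ 5°N, 81°W

Convert each endpoint to a unit vector on the sphere (x = cos φ cos λ, y = cos φ sin λ, z = sin φ).
The central angle between the endpoints is δ = arccos(p₁·p₂) ≈ 1.594 rad (91.3°). The total great-circle distance is δ·R ≈ 1.594 × 6371 ≈ 10156 km, so the target fraction is f = 6200/10156 ≈ 0.610.
Interpolate at f ≈ 0.610 with slerp weights a = sin((1−f)δ)/sin δ ≈ 0.582, b = sin(fδ)/sin δ ≈ 0.827.
p = a·p₁ + b·p₂ ≈ (0.163, -0.983, 0.087); φ = arcsin(p_z) ≈ 4.98°, λ = atan2(p_y, p_x) ≈ -80.57°.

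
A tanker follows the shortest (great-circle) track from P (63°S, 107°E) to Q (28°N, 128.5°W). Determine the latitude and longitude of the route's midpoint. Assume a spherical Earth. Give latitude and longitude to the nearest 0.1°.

From cos δ = sin φ₁ sin φ₂ + cos φ₁ cos φ₂ cos Δλ, the central angle is δ ≈ 2.272 rad (130.2°).
Interpolate at f = 1/2 with slerp weights a = sin((1−f)δ)/sin δ ≈ 1.187, b = sin(fδ)/sin δ ≈ 1.187.
p = a·p₁ + b·p₂ ≈ (-0.810, -0.305, -0.501); φ = arcsin(p_z) ≈ -30.03°, λ = atan2(p_y, p_x) ≈ -159.37°.

≈ (30.0°S, 159.4°W)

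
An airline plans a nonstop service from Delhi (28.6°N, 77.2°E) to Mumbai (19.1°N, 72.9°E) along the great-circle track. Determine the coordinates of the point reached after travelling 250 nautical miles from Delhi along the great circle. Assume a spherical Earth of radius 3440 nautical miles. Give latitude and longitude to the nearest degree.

The haversine formula gives a central angle δ ≈ 0.179 rad (10.3°) between the endpoints. The total great-circle distance is δ·R ≈ 0.179 × 3440 ≈ 617 nmi, so the target fraction is f = 250/617 ≈ 0.405.
Interpolate at f ≈ 0.405 with slerp weights a = sin((1−f)δ)/sin δ ≈ 0.597, b = sin(fδ)/sin δ ≈ 0.407.
p = a·p₁ + b·p₂ ≈ (0.229, 0.879, 0.419); φ = arcsin(p_z) ≈ 24.77°, λ = atan2(p_y, p_x) ≈ 75.38°.

≈ (25°N, 75°E)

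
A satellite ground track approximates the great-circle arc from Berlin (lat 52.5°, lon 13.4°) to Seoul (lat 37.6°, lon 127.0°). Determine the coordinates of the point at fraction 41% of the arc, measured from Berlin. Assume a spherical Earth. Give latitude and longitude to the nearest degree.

≈ lat 62°, lon 68°

Convert each endpoint to a unit vector on the sphere (x = cos φ cos λ, y = cos φ sin λ, z = sin φ).
The central angle between the endpoints is δ = arccos(p₁·p₂) ≈ 1.276 rad (73.1°).
Interpolate at f = 0.41 with slerp weights a = sin((1−f)δ)/sin δ ≈ 0.714, b = sin(fδ)/sin δ ≈ 0.522.
p = a·p₁ + b·p₂ ≈ (0.174, 0.431, 0.885); φ = arcsin(p_z) ≈ 62.29°, λ = atan2(p_y, p_x) ≈ 68.00°.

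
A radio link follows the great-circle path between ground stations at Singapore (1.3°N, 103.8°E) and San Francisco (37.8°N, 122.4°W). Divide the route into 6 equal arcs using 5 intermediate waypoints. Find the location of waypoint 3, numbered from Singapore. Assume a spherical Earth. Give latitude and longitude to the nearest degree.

≈ 41°N, 155°E

Write both endpoints as unit vectors p₁, p₂ with components (cos φ cos λ, cos φ sin λ, sin φ).
The central angle between the endpoints is δ = arccos(p₁·p₂) ≈ 2.133 rad (122.2°).
Interpolate at f = 3/6 with slerp weights a = sin((1−f)δ)/sin δ ≈ 1.035, b = sin(fδ)/sin δ ≈ 1.035.
p = a·p₁ + b·p₂ ≈ (-0.685, 0.314, 0.658); φ = arcsin(p_z) ≈ 41.11°, λ = atan2(p_y, p_x) ≈ 155.35°.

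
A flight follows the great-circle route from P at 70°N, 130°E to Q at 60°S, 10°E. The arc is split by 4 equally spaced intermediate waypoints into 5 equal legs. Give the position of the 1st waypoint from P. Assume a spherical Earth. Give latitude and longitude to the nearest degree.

≈ 51°N, 75°E

Write both endpoints as unit vectors p₁, p₂ with components (cos φ cos λ, cos φ sin λ, sin φ).
The central angle between the endpoints is δ = arccos(p₁·p₂) ≈ 2.689 rad (154.1°).
Interpolate at f = 1/5 with slerp weights a = sin((1−f)δ)/sin δ ≈ 1.912, b = sin(fδ)/sin δ ≈ 1.171.
p = a·p₁ + b·p₂ ≈ (0.156, 0.603, 0.782); φ = arcsin(p_z) ≈ 51.49°, λ = atan2(p_y, p_x) ≈ 75.46°.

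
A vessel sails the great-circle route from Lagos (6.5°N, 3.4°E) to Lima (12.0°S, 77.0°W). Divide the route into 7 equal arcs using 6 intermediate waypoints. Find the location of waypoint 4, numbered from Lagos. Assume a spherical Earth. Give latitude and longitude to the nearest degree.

≈ 5°S, 42°W

Convert each endpoint to a unit vector on the sphere (x = cos φ cos λ, y = cos φ sin λ, z = sin φ).
The central angle between the endpoints is δ = arccos(p₁·p₂) ≈ 1.432 rad (82.0°).
Interpolate at f = 4/7 with slerp weights a = sin((1−f)δ)/sin δ ≈ 0.581, b = sin(fδ)/sin δ ≈ 0.737.
p = a·p₁ + b·p₂ ≈ (0.739, -0.668, -0.087); φ = arcsin(p_z) ≈ -5.01°, λ = atan2(p_y, p_x) ≈ -42.12°.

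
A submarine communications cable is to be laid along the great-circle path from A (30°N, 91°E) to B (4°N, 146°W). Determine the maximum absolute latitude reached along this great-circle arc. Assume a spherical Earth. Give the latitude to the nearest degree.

≈ 36°N

The great circle lies in the plane with unit normal n̂ = (p₁ × p₂)/|p₁ × p₂|.
Here n̂_z ≈ +0.805; the vertex latitude is φ_max = arccos|n̂_z| ≈ 36.4°.
Check via Clairaut: cos φ_max = |cos φ₁| · sin C = cos(30.0°)·sin(68.4°) ≈ 0.805, again giving ≈ 36.4°.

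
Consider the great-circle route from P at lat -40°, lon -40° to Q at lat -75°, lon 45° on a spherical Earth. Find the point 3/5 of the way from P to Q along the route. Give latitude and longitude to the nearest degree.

≈ lat -67°, lon -15°

From cos δ = sin φ₁ sin φ₂ + cos φ₁ cos φ₂ cos Δλ, the central angle is δ ≈ 0.879 rad (50.3°).
Interpolate at f = 3/5 with slerp weights a = sin((1−f)δ)/sin δ ≈ 0.447, b = sin(fδ)/sin δ ≈ 0.653.
p = a·p₁ + b·p₂ ≈ (0.382, -0.101, -0.919); φ = arcsin(p_z) ≈ -66.73°, λ = atan2(p_y, p_x) ≈ -14.75°.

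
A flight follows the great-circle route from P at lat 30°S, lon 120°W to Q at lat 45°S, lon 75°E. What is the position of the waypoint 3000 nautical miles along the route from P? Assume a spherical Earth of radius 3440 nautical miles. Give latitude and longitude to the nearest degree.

≈ lat 77°S, lon 159°W

Convert each endpoint to a unit vector on the sphere (x = cos φ cos λ, y = cos φ sin λ, z = sin φ).
The central angle between the endpoints is δ = arccos(p₁·p₂) ≈ 1.811 rad (103.8°). The total great-circle distance is δ·R ≈ 1.811 × 3440 ≈ 6230 nmi, so the target fraction is f = 3000/6230 ≈ 0.482.
Interpolate at f ≈ 0.482 with slerp weights a = sin((1−f)δ)/sin δ ≈ 0.831, b = sin(fδ)/sin δ ≈ 0.788.
p = a·p₁ + b·p₂ ≈ (-0.215, -0.085, -0.973); φ = arcsin(p_z) ≈ -76.61°, λ = atan2(p_y, p_x) ≈ -158.55°.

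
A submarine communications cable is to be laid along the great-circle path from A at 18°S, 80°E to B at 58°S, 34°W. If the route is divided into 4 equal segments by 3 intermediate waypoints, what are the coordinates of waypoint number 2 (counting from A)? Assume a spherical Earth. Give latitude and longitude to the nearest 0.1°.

≈ 52.7°S, 46.6°E

Convert each endpoint to a unit vector on the sphere (x = cos φ cos λ, y = cos φ sin λ, z = sin φ).
The central angle between the endpoints is δ = arccos(p₁·p₂) ≈ 1.514 rad (86.7°).
Interpolate at f = 2/4 with slerp weights a = sin((1−f)δ)/sin δ ≈ 0.688, b = sin(fδ)/sin δ ≈ 0.688.
p = a·p₁ + b·p₂ ≈ (0.416, 0.440, -0.796); φ = arcsin(p_z) ≈ -52.73°, λ = atan2(p_y, p_x) ≈ 46.65°.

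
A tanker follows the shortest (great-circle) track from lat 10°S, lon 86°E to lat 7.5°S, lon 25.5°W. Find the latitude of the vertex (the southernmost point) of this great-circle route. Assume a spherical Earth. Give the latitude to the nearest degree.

≈ 15°S

The great circle lies in the plane with unit normal n̂ = (p₁ × p₂)/|p₁ × p₂|.
Here n̂_z ≈ -0.964; the vertex latitude is φ_max = arccos|n̂_z| ≈ 15.4°.
Check via Clairaut: cos φ_max = |cos φ₁| · sin C = cos(10.0°)·sin(101.7°) ≈ 0.964, again giving ≈ 15.4°.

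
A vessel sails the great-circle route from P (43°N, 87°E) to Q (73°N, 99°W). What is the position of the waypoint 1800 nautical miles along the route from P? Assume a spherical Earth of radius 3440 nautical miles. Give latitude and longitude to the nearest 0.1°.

≈ (72.9°N, 90.3°E)

Convert each endpoint to a unit vector on the sphere (x = cos φ cos λ, y = cos φ sin λ, z = sin φ).
The central angle between the endpoints is δ = arccos(p₁·p₂) ≈ 1.116 rad (63.9°). The total great-circle distance is δ·R ≈ 1.116 × 3440 ≈ 3838 nmi, so the target fraction is f = 1800/3838 ≈ 0.469.
Interpolate at f ≈ 0.469 with slerp weights a = sin((1−f)δ)/sin δ ≈ 0.622, b = sin(fδ)/sin δ ≈ 0.556.
p = a·p₁ + b·p₂ ≈ (-0.002, 0.293, 0.956); φ = arcsin(p_z) ≈ 72.94°, λ = atan2(p_y, p_x) ≈ 90.32°.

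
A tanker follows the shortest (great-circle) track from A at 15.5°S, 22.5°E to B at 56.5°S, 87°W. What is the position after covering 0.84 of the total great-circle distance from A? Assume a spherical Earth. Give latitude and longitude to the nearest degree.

≈ 60°S, 61°W

Write both endpoints as unit vectors p₁, p₂ with components (cos φ cos λ, cos φ sin λ, sin φ).
The central angle between the endpoints is δ = arccos(p₁·p₂) ≈ 1.525 rad (87.4°).
Interpolate at f = 0.84 with slerp weights a = sin((1−f)δ)/sin δ ≈ 0.242, b = sin(fδ)/sin δ ≈ 0.959.
p = a·p₁ + b·p₂ ≈ (0.243, -0.440, -0.865); φ = arcsin(p_z) ≈ -59.85°, λ = atan2(p_y, p_x) ≈ -61.06°.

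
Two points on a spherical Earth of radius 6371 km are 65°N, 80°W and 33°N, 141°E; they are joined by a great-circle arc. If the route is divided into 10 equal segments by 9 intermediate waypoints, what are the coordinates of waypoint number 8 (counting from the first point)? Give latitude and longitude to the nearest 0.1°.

≈ 47.6°N, 147.4°E

The haversine formula gives a central angle δ ≈ 1.343 rad (76.9°) between the endpoints.
Interpolate at f = 8/10 with slerp weights a = sin((1−f)δ)/sin δ ≈ 0.272, b = sin(fδ)/sin δ ≈ 0.903.
p = a·p₁ + b·p₂ ≈ (-0.568, 0.363, 0.738); φ = arcsin(p_z) ≈ 47.60°, λ = atan2(p_y, p_x) ≈ 147.43°.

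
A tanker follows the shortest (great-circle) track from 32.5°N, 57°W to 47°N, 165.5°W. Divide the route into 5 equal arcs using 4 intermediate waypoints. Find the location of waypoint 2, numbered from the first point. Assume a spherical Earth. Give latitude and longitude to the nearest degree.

From cos δ = sin φ₁ sin φ₂ + cos φ₁ cos φ₂ cos Δλ, the central angle is δ ≈ 1.359 rad (77.9°).
Interpolate at f = 2/5 with slerp weights a = sin((1−f)δ)/sin δ ≈ 0.745, b = sin(fδ)/sin δ ≈ 0.529.
p = a·p₁ + b·p₂ ≈ (-0.007, -0.617, 0.787); φ = arcsin(p_z) ≈ 51.90°, λ = atan2(p_y, p_x) ≈ -90.67°.

≈ 52°N, 91°W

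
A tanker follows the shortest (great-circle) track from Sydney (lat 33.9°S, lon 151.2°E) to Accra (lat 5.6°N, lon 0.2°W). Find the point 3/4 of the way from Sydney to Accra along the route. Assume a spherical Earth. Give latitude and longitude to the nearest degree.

Convert each endpoint to a unit vector on the sphere (x = cos φ cos λ, y = cos φ sin λ, z = sin φ).
The central angle between the endpoints is δ = arccos(p₁·p₂) ≈ 2.465 rad (141.2°).
Interpolate at f = 3/4 with slerp weights a = sin((1−f)δ)/sin δ ≈ 0.923, b = sin(fδ)/sin δ ≈ 1.536.
p = a·p₁ + b·p₂ ≈ (0.857, 0.364, -0.365); φ = arcsin(p_z) ≈ -21.40°, λ = atan2(p_y, p_x) ≈ 23.00°.

≈ lat 21°S, lon 23°E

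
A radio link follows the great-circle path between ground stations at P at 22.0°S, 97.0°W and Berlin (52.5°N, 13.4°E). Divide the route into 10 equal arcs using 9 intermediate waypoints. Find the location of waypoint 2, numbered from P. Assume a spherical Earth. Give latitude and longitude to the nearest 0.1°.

The haversine formula gives a central angle δ ≈ 2.087 rad (119.6°) between the endpoints.
Interpolate at f = 2/10 with slerp weights a = sin((1−f)δ)/sin δ ≈ 1.144, b = sin(fδ)/sin δ ≈ 0.466.
p = a·p₁ + b·p₂ ≈ (0.147, -0.987, -0.059); φ = arcsin(p_z) ≈ -3.37°, λ = atan2(p_y, p_x) ≈ -81.54°.

≈ 3.4°S, 81.5°W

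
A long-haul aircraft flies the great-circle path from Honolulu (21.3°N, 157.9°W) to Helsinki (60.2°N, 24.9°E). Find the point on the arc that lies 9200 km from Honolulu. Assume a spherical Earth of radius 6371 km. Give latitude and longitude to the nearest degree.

Convert each endpoint to a unit vector on the sphere (x = cos φ cos λ, y = cos φ sin λ, z = sin φ).
The central angle between the endpoints is δ = arccos(p₁·p₂) ≈ 1.719 rad (98.5°). The total great-circle distance is δ·R ≈ 1.719 × 6371 ≈ 10949 km, so the target fraction is f = 9200/10949 ≈ 0.840.
Interpolate at f ≈ 0.840 with slerp weights a = sin((1−f)δ)/sin δ ≈ 0.274, b = sin(fδ)/sin δ ≈ 1.003.
p = a·p₁ + b·p₂ ≈ (0.215, 0.114, 0.970); φ = arcsin(p_z) ≈ 75.90°, λ = atan2(p_y, p_x) ≈ 27.83°.

≈ 76°N, 28°E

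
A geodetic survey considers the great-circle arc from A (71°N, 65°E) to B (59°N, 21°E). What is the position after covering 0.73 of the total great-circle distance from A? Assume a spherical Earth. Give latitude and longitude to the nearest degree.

≈ (63°N, 29°E)

From cos δ = sin φ₁ sin φ₂ + cos φ₁ cos φ₂ cos Δλ, the central angle is δ ≈ 0.373 rad (21.4°).
Interpolate at f = 0.73 with slerp weights a = sin((1−f)δ)/sin δ ≈ 0.276, b = sin(fδ)/sin δ ≈ 0.738.
p = a·p₁ + b·p₂ ≈ (0.393, 0.218, 0.893); φ = arcsin(p_z) ≈ 63.32°, λ = atan2(p_y, p_x) ≈ 28.99°.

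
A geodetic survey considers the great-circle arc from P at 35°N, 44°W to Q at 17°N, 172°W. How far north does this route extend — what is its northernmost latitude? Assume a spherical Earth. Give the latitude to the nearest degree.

≈ 49°N

The great circle lies in the plane with unit normal n̂ = (p₁ × p₂)/|p₁ × p₂|.
Here n̂_z ≈ -0.650; the vertex latitude is φ_max = arccos|n̂_z| ≈ 49.4°.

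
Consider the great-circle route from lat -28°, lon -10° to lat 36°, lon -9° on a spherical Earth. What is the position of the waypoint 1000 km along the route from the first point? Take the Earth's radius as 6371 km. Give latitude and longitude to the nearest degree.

Write both endpoints as unit vectors p₁, p₂ with components (cos φ cos λ, cos φ sin λ, sin φ).
The central angle between the endpoints is δ = arccos(p₁·p₂) ≈ 1.117 rad (64.0°). The total great-circle distance is δ·R ≈ 1.117 × 6371 ≈ 7117 km, so the target fraction is f = 1000/7117 ≈ 0.141.
Interpolate at f ≈ 0.141 with slerp weights a = sin((1−f)δ)/sin δ ≈ 0.911, b = sin(fδ)/sin δ ≈ 0.174.
p = a·p₁ + b·p₂ ≈ (0.932, -0.162, -0.326); φ = arcsin(p_z) ≈ -19.01°, λ = atan2(p_y, p_x) ≈ -9.85°.

≈ lat -19°, lon -10°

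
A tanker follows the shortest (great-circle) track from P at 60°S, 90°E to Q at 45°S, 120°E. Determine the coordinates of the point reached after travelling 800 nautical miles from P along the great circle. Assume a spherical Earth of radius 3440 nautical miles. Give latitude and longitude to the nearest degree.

≈ 52°S, 110°E

Convert each endpoint to a unit vector on the sphere (x = cos φ cos λ, y = cos φ sin λ, z = sin φ).
The central angle between the endpoints is δ = arccos(p₁·p₂) ≈ 0.406 rad (23.3°). The total great-circle distance is δ·R ≈ 0.406 × 3440 ≈ 1398 nmi, so the target fraction is f = 800/1398 ≈ 0.572.
Interpolate at f ≈ 0.572 with slerp weights a = sin((1−f)δ)/sin δ ≈ 0.438, b = sin(fδ)/sin δ ≈ 0.583.
p = a·p₁ + b·p₂ ≈ (-0.206, 0.576, -0.791); φ = arcsin(p_z) ≈ -52.30°, λ = atan2(p_y, p_x) ≈ 109.70°.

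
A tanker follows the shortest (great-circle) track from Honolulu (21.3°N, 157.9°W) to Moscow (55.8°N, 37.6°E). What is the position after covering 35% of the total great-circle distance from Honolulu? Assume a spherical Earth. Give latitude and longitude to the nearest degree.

Convert each endpoint to a unit vector on the sphere (x = cos φ cos λ, y = cos φ sin λ, z = sin φ).
The central angle between the endpoints is δ = arccos(p₁·p₂) ≈ 1.776 rad (101.8°).
Interpolate at f = 0.35 with slerp weights a = sin((1−f)δ)/sin δ ≈ 0.934, b = sin(fδ)/sin δ ≈ 0.595.
p = a·p₁ + b·p₂ ≈ (-0.542, -0.123, 0.832); φ = arcsin(p_z) ≈ 56.26°, λ = atan2(p_y, p_x) ≈ -167.16°.

≈ 56°N, 167°W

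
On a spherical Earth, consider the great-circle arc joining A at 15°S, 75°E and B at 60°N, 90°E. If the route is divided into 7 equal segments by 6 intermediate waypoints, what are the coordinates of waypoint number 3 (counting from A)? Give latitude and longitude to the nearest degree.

Write both endpoints as unit vectors p₁, p₂ with components (cos φ cos λ, cos φ sin λ, sin φ).
The central angle between the endpoints is δ = arccos(p₁·p₂) ≈ 1.326 rad (76.0°).
Interpolate at f = 3/7 with slerp weights a = sin((1−f)δ)/sin δ ≈ 0.708, b = sin(fδ)/sin δ ≈ 0.555.
p = a·p₁ + b·p₂ ≈ (0.177, 0.938, 0.297); φ = arcsin(p_z) ≈ 17.28°, λ = atan2(p_y, p_x) ≈ 79.31°.

≈ 17°N, 79°E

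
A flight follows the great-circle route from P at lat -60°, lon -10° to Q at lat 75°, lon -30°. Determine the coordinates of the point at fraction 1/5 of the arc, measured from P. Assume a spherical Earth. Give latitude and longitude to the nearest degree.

≈ lat -33°, lon -14°

The haversine formula gives a central angle δ ≈ 2.367 rad (135.6°) between the endpoints.
Interpolate at f = 1/5 with slerp weights a = sin((1−f)δ)/sin δ ≈ 1.356, b = sin(fδ)/sin δ ≈ 0.652.
p = a·p₁ + b·p₂ ≈ (0.814, -0.202, -0.545); φ = arcsin(p_z) ≈ -33.00°, λ = atan2(p_y, p_x) ≈ -13.95°.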